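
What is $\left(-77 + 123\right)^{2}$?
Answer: $2116$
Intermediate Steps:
$\left(-77 + 123\right)^{2} = 46^{2} = 2116$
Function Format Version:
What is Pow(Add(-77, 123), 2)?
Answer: 2116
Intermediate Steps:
Pow(Add(-77, 123), 2) = Pow(46, 2) = 2116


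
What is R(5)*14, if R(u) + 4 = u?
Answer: 14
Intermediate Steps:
R(u) = -4 + u
R(5)*14 = (-4 + 5)*14 = 1*14 = 14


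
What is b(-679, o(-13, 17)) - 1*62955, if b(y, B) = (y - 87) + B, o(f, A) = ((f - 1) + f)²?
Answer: -62992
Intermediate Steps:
o(f, A) = (-1 + 2*f)² (o(f, A) = ((-1 + f) + f)² = (-1 + 2*f)²)
b(y, B) = -87 + B + y (b(y, B) = (-87 + y) + B = -87 + B + y)
b(-679, o(-13, 17)) - 1*62955 = (-87 + (-1 + 2*(-13))² - 679) - 1*62955 = (-87 + (-1 - 26)² - 679) - 62955 = (-87 + (-27)² - 679) - 62955 = (-87 + 729 - 679) - 62955 = -37 - 62955 = -62992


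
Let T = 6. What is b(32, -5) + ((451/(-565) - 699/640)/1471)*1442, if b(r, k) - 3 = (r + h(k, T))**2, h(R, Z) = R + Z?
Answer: 11597278721/10638272 ≈ 1090.1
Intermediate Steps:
b(r, k) = 3 + (6 + k + r)**2 (b(r, k) = 3 + (r + (k + 6))**2 = 3 + (r + (6 + k))**2 = 3 + (6 + k + r)**2)
b(32, -5) + ((451/(-565) - 699/640)/1471)*1442 = (3 + (6 - 5 + 32)**2) + ((451/(-565) - 699/640)/1471)*1442 = (3 + 33**2) + ((451*(-1/565) - 699*1/640)*(1/1471))*1442 = (3 + 1089) + ((-451/565 - 699/640)*(1/1471))*1442 = 1092 - 27343/14464*1/1471*1442 = 1092 - 27343/21276544*1442 = 1092 - 19714303/10638272 = 11597278721/10638272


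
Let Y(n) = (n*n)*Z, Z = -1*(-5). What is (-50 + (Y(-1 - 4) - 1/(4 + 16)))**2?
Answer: 2247001/400 ≈ 5617.5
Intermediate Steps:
Z = 5
Y(n) = 5*n**2 (Y(n) = (n*n)*5 = n**2*5 = 5*n**2)
(-50 + (Y(-1 - 4) - 1/(4 + 16)))**2 = (-50 + (5*(-1 - 4)**2 - 1/(4 + 16)))**2 = (-50 + (5*(-5)**2 - 1/20))**2 = (-50 + (5*25 - 1*1/20))**2 = (-50 + (125 - 1/20))**2 = (-50 + 2499/20)**2 = (1499/20)**2 = 2247001/400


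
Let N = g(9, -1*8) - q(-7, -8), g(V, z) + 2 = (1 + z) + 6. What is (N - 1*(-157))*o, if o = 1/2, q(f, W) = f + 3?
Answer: 79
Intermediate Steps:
q(f, W) = 3 + f
g(V, z) = 5 + z (g(V, z) = -2 + ((1 + z) + 6) = -2 + (7 + z) = 5 + z)
o = 1/2 ≈ 0.50000
N = 1 (N = (5 - 1*8) - (3 - 7) = (5 - 8) - 1*(-4) = -3 + 4 = 1)
(N - 1*(-157))*o = (1 - 1*(-157))*(1/2) = (1 + 157)*(1/2) = 158*(1/2) = 79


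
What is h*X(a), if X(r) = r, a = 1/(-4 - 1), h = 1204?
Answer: -1204/5 ≈ -240.80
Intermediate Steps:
a = -⅕ (a = 1/(-5) = -⅕ ≈ -0.20000)
h*X(a) = 1204*(-⅕) = -1204/5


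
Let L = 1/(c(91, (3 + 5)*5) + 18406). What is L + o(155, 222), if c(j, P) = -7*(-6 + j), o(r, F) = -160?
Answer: -2849759/17811 ≈ -160.00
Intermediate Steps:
c(j, P) = 42 - 7*j
L = 1/17811 (L = 1/((42 - 7*91) + 18406) = 1/((42 - 637) + 18406) = 1/(-595 + 18406) = 1/17811 ≈ 5.6145e-5)
L + o(155, 222) = 1/17811 - 160 = -2849759/17811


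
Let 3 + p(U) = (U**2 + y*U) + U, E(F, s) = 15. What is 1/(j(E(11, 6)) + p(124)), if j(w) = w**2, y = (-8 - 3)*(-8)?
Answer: 1/26634 ≈ 3.7546e-5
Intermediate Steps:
y = 88 (y = -11*(-8) = 88)
p(U) = -3 + U**2 + 89*U (p(U) = -3 + ((U**2 + 88*U) + U) = -3 + (U**2 + 89*U) = -3 + U**2 + 89*U)
1/(j(E(11, 6)) + p(124)) = 1/(15**2 + (-3 + 124**2 + 89*124)) = 1/(225 + (-3 + 15376 + 11036)) = 1/(225 + 26409) = 1/26634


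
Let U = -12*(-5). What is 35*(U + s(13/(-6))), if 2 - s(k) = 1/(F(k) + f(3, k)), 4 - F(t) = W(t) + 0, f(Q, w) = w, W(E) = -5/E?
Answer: 83020/37 ≈ 2243.8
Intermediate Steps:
U = 60
F(t) = 4 + 5/t (F(t) = 4 - (-5/t + 0) = 4 - (-5)/t = 4 + 5/t)
s(k) = 2 - 1/(4 + k + 5/k) (s(k) = 2 - 1/((4 + 5/k) + k) = 2 - 1/(4 + k + 5/k))
35*(U + s(13/(-6))) = 35*(60 + (10 + (13/(-6))*(7 + 2*(13/(-6))))/(5 + (13/(-6))*(4 + 13/(-6)))) = 35*(60 + (10 + (13*(-1/6))*(7 + 2*(13*(-1/6))))/(5 + (13*(-1/6))*(4 + 13*(-1/6)))) = 35*(60 + (10 - 13*(7 + 2*(-13/6))/6)/(5 - 13*(4 - 13/6)/6)) = 35*(60 + (10 - 13*(7 - 13/3)/6)/(5 - 13/6*11/6)) = 35*(60 + (10 - 13/6*8/3)/(5 - 143/36)) = 35*(60 + (10 - 52/9)/(37/36)) = 35*(60 + (36/37)*(38/9)) = 35*(60 + 152/37) = 35*(2372/37) = 83020/37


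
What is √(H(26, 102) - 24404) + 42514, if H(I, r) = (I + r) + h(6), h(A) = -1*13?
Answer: 42514 + I*√24289 ≈ 42514.0 + 155.85*I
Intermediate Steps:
h(A) = -13
H(I, r) = -13 + I + r (H(I, r) = (I + r) - 13 = -13 + I + r)
√(H(26, 102) - 24404) + 42514 = √((-13 + 26 + 102) - 24404) + 42514 = √(115 - 24404) + 42514 = √(-24289) + 42514 = I*√24289 + 42514 = 42514 + I*√24289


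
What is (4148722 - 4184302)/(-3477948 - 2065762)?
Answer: 3558/554371 ≈ 0.0064181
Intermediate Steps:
(4148722 - 4184302)/(-3477948 - 2065762) = -35580/(-5543710) = -35580*(-1/5543710) = 3558/554371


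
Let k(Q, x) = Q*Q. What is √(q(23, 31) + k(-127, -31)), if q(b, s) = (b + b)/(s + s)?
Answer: 3*√1722298/31 ≈ 127.00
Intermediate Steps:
q(b, s) = b/s (q(b, s) = (2*b)/((2*s)) = (2*b)*(1/(2*s)) = b/s)
k(Q, x) = Q²
√(q(23, 31) + k(-127, -31)) = √(23/31 + (-127)²) = √(23*(1/31) + 16129) = √(23/31 + 16129) = √(500022/31) = 3*√1722298/31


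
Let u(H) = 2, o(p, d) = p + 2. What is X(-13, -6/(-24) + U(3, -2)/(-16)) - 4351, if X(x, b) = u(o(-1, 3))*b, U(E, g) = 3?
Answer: -34807/8 ≈ -4350.9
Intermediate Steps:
o(p, d) = 2 + p
X(x, b) = 2*b
X(-13, -6/(-24) + U(3, -2)/(-16)) - 4351 = 2*(-6/(-24) + 3/(-16)) - 4351 = 2*(-6*(-1/24) + 3*(-1/16)) - 4351 = 2*(¼ - 3/16) - 4351 = 2*(1/16) - 4351 = ⅛ - 4351 = -34807/8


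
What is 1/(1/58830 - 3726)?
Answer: -58830/219200579 ≈ -0.00026838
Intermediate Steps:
1/(1/58830 - 3726) = 1/(-219200579/58830) = -58830/219200579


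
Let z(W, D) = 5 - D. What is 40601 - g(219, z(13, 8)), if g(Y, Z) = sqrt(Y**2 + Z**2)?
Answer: 40601 - 3*sqrt(5330) ≈ 40382.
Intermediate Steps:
40601 - g(219, z(13, 8)) = 40601 - sqrt(219**2 + (5 - 1*8)**2) = 40601 - sqrt(47961 + (5 - 8)**2) = 40601 - sqrt(47961 + (-3)**2) = 40601 - sqrt(47961 + 9) = 40601 - sqrt(47970) = 40601 - 3*sqrt(5330)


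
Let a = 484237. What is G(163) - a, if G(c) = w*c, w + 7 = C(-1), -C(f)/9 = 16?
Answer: -508850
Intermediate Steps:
C(f) = -144 (C(f) = -9*16 = -144)
w = -151 (w = -7 - 144 = -151)
G(c) = -151*c
G(163) - a = -151*163 - 1*484237 = -24613 - 484237 = -508850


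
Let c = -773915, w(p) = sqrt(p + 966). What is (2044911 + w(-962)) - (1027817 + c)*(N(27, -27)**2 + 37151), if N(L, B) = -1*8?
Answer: -9446918017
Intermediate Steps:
w(p) = sqrt(966 + p)
N(L, B) = -8
(2044911 + w(-962)) - (1027817 + c)*(N(27, -27)**2 + 37151) = (2044911 + sqrt(966 - 962)) - (1027817 - 773915)*((-8)**2 + 37151) = (2044911 + sqrt(4)) - 253902*(64 + 37151) = (2044911 + 2) - 253902*37215 = 2044913 - 1*9448962930 = 2044913 - 9448962930 = -9446918017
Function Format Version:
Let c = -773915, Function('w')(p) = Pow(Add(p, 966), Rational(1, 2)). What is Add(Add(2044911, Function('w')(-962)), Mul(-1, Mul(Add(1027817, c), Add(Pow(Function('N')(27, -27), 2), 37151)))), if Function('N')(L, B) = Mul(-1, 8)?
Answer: -9446918017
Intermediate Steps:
Function('w')(p) = Pow(Add(966, p), Rational(1, 2))
Function('N')(L, B) = -8
Add(Add(2044911, Function('w')(-962)), Mul(-1, Mul(Add(1027817, c), Add(Pow(Function('N')(27, -27), 2), 37151)))) = Add(Add(2044911, Pow(Add(966, -962), Rational(1, 2))), Mul(-1, Mul(Add(1027817, -773915), Add(Pow(-8, 2), 37151)))) = Add(Add(2044911, Pow(4, Rational(1, 2))), Mul(-1, Mul(253902, Add(64, 37151)))) = Add(Add(2044911, 2), Mul(-1, Mul(253902, 37215))) = Add(2044913, Mul(-1, 9448962930)) = Add(2044913, -9448962930) = -9446918017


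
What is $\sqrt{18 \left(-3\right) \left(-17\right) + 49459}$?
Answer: $\sqrt{50377} \approx 224.45$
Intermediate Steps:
$\sqrt{18 \left(-3\right) \left(-17\right) + 49459} = \sqrt{\left(-54\right) \left(-17\right) + 49459} = \sqrt{918 + 49459} = \sqrt{50377}$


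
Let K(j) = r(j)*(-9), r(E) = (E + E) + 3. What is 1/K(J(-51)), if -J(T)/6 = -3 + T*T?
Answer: 1/280557 ≈ 3.5643e-6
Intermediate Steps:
r(E) = 3 + 2*E (r(E) = 2*E + 3 = 3 + 2*E)
J(T) = 18 - 6*T² (J(T) = -6*(-3 + T*T) = -6*(-3 + T²) = 18 - 6*T²)
K(j) = -27 - 18*j (K(j) = (3 + 2*j)*(-9) = -27 - 18*j)
1/K(J(-51)) = 1/(-27 - 18*(18 - 6*(-51)²)) = 1/(-27 - 18*(18 - 6*2601)) = 1/(-27 - 18*(18 - 15606)) = 1/(-27 - 18*(-15588)) = 1/(-27 + 280584) = 1/280557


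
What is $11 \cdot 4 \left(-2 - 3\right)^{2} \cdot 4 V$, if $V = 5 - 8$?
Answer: $-13200$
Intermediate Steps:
$V = -3$ ($V = 5 - 8 = -3$)
$11 \cdot 4 \left(-2 - 3\right)^{2} \cdot 4 V = 11 \cdot 4 \left(-2 - 3\right)^{2} \cdot 4 \left(-3\right) = 11 \cdot 4 \left(-5\right)^{2} \cdot 4 \left(-3\right) = 11 \cdot 4 \cdot 25 \cdot 4 \left(-3\right) = 11 \cdot 100 \cdot 4 \left(-3\right) = 11 \cdot 400 \left(-3\right) = 4400 \left(-3\right) = -13200$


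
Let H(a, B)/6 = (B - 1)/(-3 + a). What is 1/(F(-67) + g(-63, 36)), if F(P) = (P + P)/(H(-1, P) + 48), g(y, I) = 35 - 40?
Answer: -75/442 ≈ -0.16968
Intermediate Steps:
H(a, B) = 6*(-1 + B)/(-3 + a) (H(a, B) = 6*((B - 1)/(-3 + a)) = 6*((-1 + B)/(-3 + a)) = 6*(-1 + B)/(-3 + a))
g(y, I) = -5
F(P) = 2*P/(99/2 - 3*P/2) (F(P) = (P + P)/(6*(-1 + P)/(-3 - 1) + 48) = (2*P)/(6*(-1 + P)/(-4) + 48) = (2*P)/(6*(-1/4)*(-1 + P) + 48) = (2*P)/((3/2 - 3*P/2) + 48) = (2*P)/(99/2 - 3*P/2) = 2*P/(99/2 - 3*P/2))
1/(F(-67) + g(-63, 36)) = 1/(-4*(-67)/(-99 + 3*(-67)) - 5) = 1/(-4*(-67)/(-99 - 201) - 5) = 1/(-4*(-67)/(-300) - 5) = 1/(-4*(-67)*(-1/300) - 5) = 1/(-67/75 - 5) = 1/(-442/75) = -75/442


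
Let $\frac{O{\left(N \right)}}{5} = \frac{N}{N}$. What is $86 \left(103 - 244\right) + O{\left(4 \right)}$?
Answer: $-12121$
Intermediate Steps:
$O{\left(N \right)} = 5$ ($O{\left(N \right)} = 5 \frac{N}{N} = 5 \cdot 1 = 5$)
$86 \left(103 - 244\right) + O{\left(4 \right)} = 86 \left(103 - 244\right) + 5 = 86 \left(-141\right) + 5 = -12126 + 5 = -12121$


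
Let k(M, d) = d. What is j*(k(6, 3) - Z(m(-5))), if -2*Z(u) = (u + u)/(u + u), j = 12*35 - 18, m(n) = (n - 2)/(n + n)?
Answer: 1407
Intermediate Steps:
m(n) = (-2 + n)/(2*n) (m(n) = (-2 + n)/((2*n)) = (-2 + n)*(1/(2*n)) = (-2 + n)/(2*n))
j = 402 (j = 420 - 18 = 402)
Z(u) = -½ (Z(u) = -(u + u)/(2*(u + u)) = -2*u/(2*(2*u)) = -2*u*1/(2*u)/2 = -½*1 = -½)
j*(k(6, 3) - Z(m(-5))) = 402*(3 - 1*(-½)) = 402*(3 + ½) = 402*(7/2) = 1407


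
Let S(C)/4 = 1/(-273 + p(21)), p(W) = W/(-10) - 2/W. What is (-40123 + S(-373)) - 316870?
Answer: -20630983303/57791 ≈ -3.5699e+5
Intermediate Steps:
p(W) = -2/W - W/10 (p(W) = W*(-⅒) - 2/W = -W/10 - 2/W = -2/W - W/10)
S(C) = -840/57791 (S(C) = 4/(-273 + (-2/21 - ⅒*21)) = 4/(-273 + (-2*1/21 - 21/10)) = 4/(-273 + (-2/21 - 21/10)) = 4/(-273 - 461/210) = 4/(-57791/210) = 4*(-210/57791) = -840/57791)
(-40123 + S(-373)) - 316870 = (-40123 - 840/57791) - 316870 = -2318749133/57791 - 316870 = -20630983303/57791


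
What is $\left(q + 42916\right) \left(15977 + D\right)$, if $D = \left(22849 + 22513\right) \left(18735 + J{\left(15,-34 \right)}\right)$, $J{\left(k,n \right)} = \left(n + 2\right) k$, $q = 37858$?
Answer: $66888891808138$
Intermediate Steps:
$J{\left(k,n \right)} = k \left(2 + n\right)$ ($J{\left(k,n \right)} = \left(2 + n\right) k = k \left(2 + n\right)$)
$D = 828083310$ ($D = \left(22849 + 22513\right) \left(18735 + 15 \left(2 - 34\right)\right) = 45362 \left(18735 + 15 \left(-32\right)\right) = 45362 \left(18735 - 480\right) = 45362 \cdot 18255 = 828083310$)
$\left(q + 42916\right) \left(15977 + D\right) = \left(37858 + 42916\right) \left(15977 + 828083310\right) = 80774 \cdot 828099287 = 66888891808138$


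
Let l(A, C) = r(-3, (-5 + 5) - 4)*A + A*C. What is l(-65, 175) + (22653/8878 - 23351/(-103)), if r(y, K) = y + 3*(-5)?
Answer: -9122155533/914434 ≈ -9975.7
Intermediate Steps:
r(y, K) = -15 + y (r(y, K) = y - 15 = -15 + y)
l(A, C) = -18*A + A*C (l(A, C) = (-15 - 3)*A + A*C = -18*A + A*C)
l(-65, 175) + (22653/8878 - 23351/(-103)) = -65*(-18 + 175) + (22653/8878 - 23351/(-103)) = -65*157 + (22653*(1/8878) - 23351*(-1/103)) = -10205 + (22653/8878 + 23351/103) = -10205 + 209643437/914434 = -9122155533/914434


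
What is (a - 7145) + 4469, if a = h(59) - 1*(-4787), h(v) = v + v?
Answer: 2229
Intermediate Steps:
h(v) = 2*v
a = 4905 (a = 2*59 - 1*(-4787) = 118 + 4787 = 4905)
(a - 7145) + 4469 = (4905 - 7145) + 4469 = -2240 + 4469 = 2229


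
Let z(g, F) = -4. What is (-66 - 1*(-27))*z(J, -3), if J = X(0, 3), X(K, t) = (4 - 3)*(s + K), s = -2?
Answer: 156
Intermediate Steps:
X(K, t) = -2 + K (X(K, t) = (4 - 3)*(-2 + K) = 1*(-2 + K) = -2 + K)
J = -2 (J = -2 + 0 = -2)
(-66 - 1*(-27))*z(J, -3) = (-66 - 1*(-27))*(-4) = (-66 + 27)*(-4) = -39*(-4) = 156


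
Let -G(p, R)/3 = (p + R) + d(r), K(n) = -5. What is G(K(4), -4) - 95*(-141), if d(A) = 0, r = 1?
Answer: 13422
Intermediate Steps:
G(p, R) = -3*R - 3*p (G(p, R) = -3*((p + R) + 0) = -3*((R + p) + 0) = -3*(R + p) = -3*R - 3*p)
G(K(4), -4) - 95*(-141) = (-3*(-4) - 3*(-5)) - 95*(-141) = (12 + 15) + 13395 = 27 + 13395 = 13422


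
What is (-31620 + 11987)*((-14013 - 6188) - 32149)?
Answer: 1027787550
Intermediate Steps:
(-31620 + 11987)*((-14013 - 6188) - 32149) = -19633*(-20201 - 32149) = -19633*(-52350) = 1027787550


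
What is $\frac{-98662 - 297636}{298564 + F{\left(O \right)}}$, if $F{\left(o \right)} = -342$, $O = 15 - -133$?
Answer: $- \frac{198149}{149111} \approx -1.3289$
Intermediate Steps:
$O = 148$ ($O = 15 + 133 = 148$)
$\frac{-98662 - 297636}{298564 + F{\left(O \right)}} = \frac{-98662 - 297636}{298564 - 342} = - \frac{396298}{298222} = \left(-396298\right) \frac{1}{298222} = - \frac{198149}{149111}$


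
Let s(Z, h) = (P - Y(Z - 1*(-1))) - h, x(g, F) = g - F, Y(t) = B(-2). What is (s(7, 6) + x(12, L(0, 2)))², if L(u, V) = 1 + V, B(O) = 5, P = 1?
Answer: 1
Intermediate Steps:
Y(t) = 5
s(Z, h) = -4 - h (s(Z, h) = (1 - 1*5) - h = (1 - 5) - h = -4 - h)
(s(7, 6) + x(12, L(0, 2)))² = ((-4 - 1*6) + (12 - (1 + 2)))² = ((-4 - 6) + (12 - 1*3))² = (-10 + (12 - 3))² = (-10 + 9)² = (-1)² = 1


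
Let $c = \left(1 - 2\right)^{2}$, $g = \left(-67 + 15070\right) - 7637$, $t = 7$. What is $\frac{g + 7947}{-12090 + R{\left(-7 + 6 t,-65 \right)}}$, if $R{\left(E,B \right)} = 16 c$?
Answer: $- \frac{15313}{12074} \approx -1.2683$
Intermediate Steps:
$g = 7366$ ($g = 15003 - 7637 = 7366$)
$c = 1$ ($c = \left(-1\right)^{2} = 1$)
$R{\left(E,B \right)} = 16$ ($R{\left(E,B \right)} = 16 \cdot 1 = 16$)
$\frac{g + 7947}{-12090 + R{\left(-7 + 6 t,-65 \right)}} = \frac{7366 + 7947}{-12090 + 16} = \frac{15313}{-12074} = 15313 \left(- \frac{1}{12074}\right) = - \frac{15313}{12074}$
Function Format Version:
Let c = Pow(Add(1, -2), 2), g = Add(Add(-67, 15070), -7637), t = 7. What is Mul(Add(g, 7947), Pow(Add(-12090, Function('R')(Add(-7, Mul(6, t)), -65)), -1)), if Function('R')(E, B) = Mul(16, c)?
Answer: Rational(-15313, 12074) ≈ -1.2683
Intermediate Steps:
g = 7366 (g = Add(15003, -7637) = 7366)
c = 1 (c = Pow(-1, 2) = 1)
Function('R')(E, B) = 16 (Function('R')(E, B) = Mul(16, 1) = 16)
Mul(Add(g, 7947), Pow(Add(-12090, Function('R')(Add(-7, Mul(6, t)), -65)), -1)) = Mul(Add(7366, 7947), Pow(Add(-12090, 16), -1)) = Mul(15313, Pow(-12074, -1)) = Mul(15313, Rational(-1, 12074)) = Rational(-15313, 12074)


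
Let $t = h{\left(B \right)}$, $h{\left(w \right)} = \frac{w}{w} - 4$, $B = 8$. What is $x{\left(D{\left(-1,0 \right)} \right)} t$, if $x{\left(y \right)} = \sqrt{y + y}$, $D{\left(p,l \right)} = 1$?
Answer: $- 3 \sqrt{2} \approx -4.2426$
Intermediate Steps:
$h{\left(w \right)} = -3$ ($h{\left(w \right)} = 1 - 4 = -3$)
$x{\left(y \right)} = \sqrt{2} \sqrt{y}$ ($x{\left(y \right)} = \sqrt{2 y} = \sqrt{2} \sqrt{y}$)
$t = -3$
$x{\left(D{\left(-1,0 \right)} \right)} t = \sqrt{2} \sqrt{1} \left(-3\right) = \sqrt{2} \cdot 1 \left(-3\right) = \sqrt{2} \left(-3\right) = - 3 \sqrt{2}$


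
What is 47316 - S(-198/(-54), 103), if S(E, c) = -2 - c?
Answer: 47421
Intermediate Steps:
47316 - S(-198/(-54), 103) = 47316 - (-2 - 1*103) = 47316 - (-2 - 103) = 47316 - 1*(-105) = 47316 + 105 = 47421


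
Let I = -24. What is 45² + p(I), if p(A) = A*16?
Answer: 1641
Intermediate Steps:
p(A) = 16*A
45² + p(I) = 45² + 16*(-24) = 2025 - 384 = 1641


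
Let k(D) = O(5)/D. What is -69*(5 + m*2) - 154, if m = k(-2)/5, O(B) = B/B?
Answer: -2426/5 ≈ -485.20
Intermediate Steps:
O(B) = 1
k(D) = 1/D
m = -⅒ (m = 1/(-2*5) = -½*⅕ = -⅒ ≈ -0.10000)
-69*(5 + m*2) - 154 = -69*(5 - ⅒*2) - 154 = -69*(5 - ⅕) - 154 = -69*24/5 - 154 = -1656/5 - 154 = -2426/5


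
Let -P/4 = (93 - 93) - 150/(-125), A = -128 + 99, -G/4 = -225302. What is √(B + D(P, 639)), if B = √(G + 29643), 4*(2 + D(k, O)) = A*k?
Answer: √(820 + 25*√930851)/5 ≈ 31.585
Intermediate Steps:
G = 901208 (G = -4*(-225302) = 901208)
A = -29
P = -24/5 (P = -4*((93 - 93) - 150/(-125)) = -4*(0 - 150*(-1/125)) = -4*(0 + 6/5) = -4*6/5 = -24/5 ≈ -4.8000)
D(k, O) = -2 - 29*k/4 (D(k, O) = -2 + (-29*k)/4 = -2 - 29*k/4)
B = √930851 (B = √(901208 + 29643) = √930851 ≈ 964.81)
√(B + D(P, 639)) = √(√930851 + (-2 - 29/4*(-24/5))) = √(√930851 + (-2 + 174/5)) = √(√930851 + 164/5) = √(164/5 + √930851)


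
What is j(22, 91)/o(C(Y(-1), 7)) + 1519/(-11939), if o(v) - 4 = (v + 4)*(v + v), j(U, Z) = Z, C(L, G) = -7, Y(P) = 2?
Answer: 1016575/549194 ≈ 1.8510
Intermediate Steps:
o(v) = 4 + 2*v*(4 + v) (o(v) = 4 + (v + 4)*(v + v) = 4 + (4 + v)*(2*v) = 4 + 2*v*(4 + v))
j(22, 91)/o(C(Y(-1), 7)) + 1519/(-11939) = 91/(4 + 2*(-7)**2 + 8*(-7)) + 1519/(-11939) = 91/(4 + 2*49 - 56) + 1519*(-1/11939) = 91/(4 + 98 - 56) - 1519/11939 = 91/46 - 1519/11939 = 1016575/549194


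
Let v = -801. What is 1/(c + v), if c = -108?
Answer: -1/909 ≈ -0.0011001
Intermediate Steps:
1/(c + v) = 1/(-108 - 801) = 1/(-909) = -1/909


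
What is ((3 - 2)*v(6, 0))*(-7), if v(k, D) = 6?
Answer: -42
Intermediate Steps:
((3 - 2)*v(6, 0))*(-7) = ((3 - 2)*6)*(-7) = (1*6)*(-7) = 6*(-7) = -42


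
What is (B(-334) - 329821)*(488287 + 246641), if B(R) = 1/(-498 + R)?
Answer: -12604523816109/52 ≈ -2.4239e+11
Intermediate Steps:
(B(-334) - 329821)*(488287 + 246641) = (1/(-498 - 334) - 329821)*(488287 + 246641) = (1/(-832) - 329821)*734928 = (-1/832 - 329821)*734928 = -274411073/832*734928 = -12604523816109/52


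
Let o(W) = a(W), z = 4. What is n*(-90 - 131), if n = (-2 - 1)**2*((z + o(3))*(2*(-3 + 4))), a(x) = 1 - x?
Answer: -7956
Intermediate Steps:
o(W) = 1 - W
n = 36 (n = (-2 - 1)**2*((4 + (1 - 1*3))*(2*(-3 + 4))) = (-3)**2*((4 + (1 - 3))*(2*1)) = 9*((4 - 2)*2) = 9*(2*2) = 9*4 = 36)
n*(-90 - 131) = 36*(-90 - 131) = 36*(-221) = -7956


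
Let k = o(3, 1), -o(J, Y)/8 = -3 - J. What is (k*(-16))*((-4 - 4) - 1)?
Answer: 6912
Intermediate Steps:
o(J, Y) = 24 + 8*J (o(J, Y) = -8*(-3 - J) = 24 + 8*J)
k = 48 (k = 24 + 8*3 = 24 + 24 = 48)
(k*(-16))*((-4 - 4) - 1) = (48*(-16))*((-4 - 4) - 1) = -768*(-8 - 1) = -768*(-9) = 6912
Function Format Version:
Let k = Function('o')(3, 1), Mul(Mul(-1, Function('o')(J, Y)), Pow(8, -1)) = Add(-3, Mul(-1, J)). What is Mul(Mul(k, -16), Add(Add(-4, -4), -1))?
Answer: 6912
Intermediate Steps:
Function('o')(J, Y) = Add(24, Mul(8, J)) (Function('o')(J, Y) = Mul(-8, Add(-3, Mul(-1, J))) = Add(24, Mul(8, J)))
k = 48 (k = Add(24, Mul(8, 3)) = Add(24, 24) = 48)
Mul(Mul(k, -16), Add(Add(-4, -4), -1)) = Mul(Mul(48, -16), Add(Add(-4, -4), -1)) = Mul(-768, Add(-8, -1)) = Mul(-768, -9) = 6912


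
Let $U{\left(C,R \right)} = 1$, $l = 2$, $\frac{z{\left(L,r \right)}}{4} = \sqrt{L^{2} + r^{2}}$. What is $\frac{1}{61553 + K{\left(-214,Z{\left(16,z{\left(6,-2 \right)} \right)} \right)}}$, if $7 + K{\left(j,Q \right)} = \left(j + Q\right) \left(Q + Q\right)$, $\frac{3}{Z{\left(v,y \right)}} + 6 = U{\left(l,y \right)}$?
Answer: $\frac{25}{1545088} \approx 1.618 \cdot 10^{-5}$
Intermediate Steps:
$z{\left(L,r \right)} = 4 \sqrt{L^{2} + r^{2}}$
$Z{\left(v,y \right)} = - \frac{3}{5}$ ($Z{\left(v,y \right)} = \frac{3}{-6 + 1} = \frac{3}{-5} = 3 \left(- \frac{1}{5}\right) = - \frac{3}{5}$)
$K{\left(j,Q \right)} = -7 + 2 Q \left(Q + j\right)$ ($K{\left(j,Q \right)} = -7 + \left(j + Q\right) \left(Q + Q\right) = -7 + \left(Q + j\right) 2 Q = -7 + 2 Q \left(Q + j\right)$)
$\frac{1}{61553 + K{\left(-214,Z{\left(16,z{\left(6,-2 \right)} \right)} \right)}} = \frac{1}{61553 + \left(-7 + 2 \left(- \frac{3}{5}\right)^{2} + 2 \left(- \frac{3}{5}\right) \left(-214\right)\right)} = \frac{1}{61553 + \left(-7 + 2 \cdot \frac{9}{25} + \frac{1284}{5}\right)} = \frac{1}{61553 + \left(-7 + \frac{18}{25} + \frac{1284}{5}\right)} = \frac{1}{61553 + \frac{6263}{25}} = \frac{1}{\frac{1545088}{25}} = \frac{25}{1545088}$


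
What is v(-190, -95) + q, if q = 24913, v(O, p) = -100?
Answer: 24813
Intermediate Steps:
v(-190, -95) + q = -100 + 24913 = 24813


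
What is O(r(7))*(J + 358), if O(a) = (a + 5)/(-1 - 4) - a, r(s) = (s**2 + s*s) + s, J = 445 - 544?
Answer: -32893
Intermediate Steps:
J = -99
r(s) = s + 2*s**2 (r(s) = (s**2 + s**2) + s = 2*s**2 + s = s + 2*s**2)
O(a) = -1 - 6*a/5 (O(a) = (5 + a)/(-5) - a = (5 + a)*(-1/5) - a = (-1 - a/5) - a = -1 - 6*a/5)
O(r(7))*(J + 358) = (-1 - 42*(1 + 2*7)/5)*(-99 + 358) = (-1 - 42*(1 + 14)/5)*259 = (-1 - 42*15/5)*259 = (-1 - 6/5*105)*259 = (-1 - 126)*259 = -127*259 = -32893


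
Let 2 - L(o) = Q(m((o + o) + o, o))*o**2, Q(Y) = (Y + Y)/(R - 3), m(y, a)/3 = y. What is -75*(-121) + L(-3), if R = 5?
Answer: 9320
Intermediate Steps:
m(y, a) = 3*y
Q(Y) = Y (Q(Y) = (Y + Y)/(5 - 3) = (2*Y)/2 = (2*Y)*(1/2) = Y)
L(o) = 2 - 9*o**3 (L(o) = 2 - 3*((o + o) + o)*o**2 = 2 - 3*(2*o + o)*o**2 = 2 - 3*(3*o)*o**2 = 2 - 9*o*o**2 = 2 - 9*o**3)
-75*(-121) + L(-3) = -75*(-121) + (2 - 9*(-3)**3) = 9075 + (2 - 9*(-27)) = 9075 + (2 + 243) = 9075 + 245 = 9320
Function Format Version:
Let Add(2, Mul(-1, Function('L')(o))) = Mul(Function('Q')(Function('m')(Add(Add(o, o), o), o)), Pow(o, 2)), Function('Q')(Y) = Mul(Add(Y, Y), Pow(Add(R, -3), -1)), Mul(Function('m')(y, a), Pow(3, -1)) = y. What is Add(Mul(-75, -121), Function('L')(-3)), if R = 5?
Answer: 9320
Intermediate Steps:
Function('m')(y, a) = Mul(3, y)
Function('Q')(Y) = Y (Function('Q')(Y) = Mul(Add(Y, Y), Pow(Add(5, -3), -1)) = Mul(Mul(2, Y), Pow(2, -1)) = Mul(Mul(2, Y), Rational(1, 2)) = Y)
Function('L')(o) = Add(2, Mul(-9, Pow(o, 3))) (Function('L')(o) = Add(2, Mul(-1, Mul(Mul(3, Add(Add(o, o), o)), Pow(o, 2)))) = Add(2, Mul(-1, Mul(Mul(3, Add(Mul(2, o), o)), Pow(o, 2)))) = Add(2, Mul(-1, Mul(Mul(3, Mul(3, o)), Pow(o, 2)))) = Add(2, Mul(-1, Mul(Mul(9, o), Pow(o, 2)))) = Add(2, Mul(-1, Mul(9, Pow(o, 3)))) = Add(2, Mul(-9, Pow(o, 3))))
Add(Mul(-75, -121), Function('L')(-3)) = Add(Mul(-75, -121), Add(2, Mul(-9, Pow(-3, 3)))) = Add(9075, Add(2, Mul(-9, -27))) = Add(9075, Add(2, 243)) = Add(9075, 245) = 9320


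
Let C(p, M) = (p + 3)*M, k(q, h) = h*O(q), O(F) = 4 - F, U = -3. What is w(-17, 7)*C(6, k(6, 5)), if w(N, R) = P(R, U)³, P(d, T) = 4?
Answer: -5760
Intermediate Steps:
k(q, h) = h*(4 - q)
C(p, M) = M*(3 + p) (C(p, M) = (3 + p)*M = M*(3 + p))
w(N, R) = 64 (w(N, R) = 4³ = 64)
w(-17, 7)*C(6, k(6, 5)) = 64*((5*(4 - 1*6))*(3 + 6)) = 64*((5*(4 - 6))*9) = 64*((5*(-2))*9) = 64*(-10*9) = 64*(-90) = -5760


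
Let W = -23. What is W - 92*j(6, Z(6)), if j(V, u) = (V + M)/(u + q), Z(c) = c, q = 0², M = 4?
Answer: -529/3 ≈ -176.33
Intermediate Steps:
q = 0
j(V, u) = (4 + V)/u (j(V, u) = (V + 4)/(u + 0) = (4 + V)/u)
W - 92*j(6, Z(6)) = -23 - 92*(4 + 6)/6 = -23 - 46*10/3 = -23 - 92*5/3 = -23 - 460/3 = -529/3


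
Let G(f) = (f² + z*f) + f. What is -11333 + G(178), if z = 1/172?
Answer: 1765583/86 ≈ 20530.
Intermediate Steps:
z = 1/172 ≈ 0.0058140
G(f) = f² + 173*f/172 (G(f) = (f² + f/172) + f = f² + 173*f/172)
-11333 + G(178) = -11333 + (1/172)*178*(173 + 172*178) = -11333 + (1/172)*178*(173 + 30616) = -11333 + (1/172)*178*30789 = -11333 + 2740221/86 = 1765583/86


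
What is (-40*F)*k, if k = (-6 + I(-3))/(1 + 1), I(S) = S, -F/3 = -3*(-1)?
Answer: -1620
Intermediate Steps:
F = -9 (F = -(-9)*(-1) = -3*3 = -9)
k = -9/2 (k = (-6 - 3)/(1 + 1) = -9/2 ≈ -4.5000)
(-40*F)*k = -40*(-9)*(-9/2) = 360*(-9/2) = -1620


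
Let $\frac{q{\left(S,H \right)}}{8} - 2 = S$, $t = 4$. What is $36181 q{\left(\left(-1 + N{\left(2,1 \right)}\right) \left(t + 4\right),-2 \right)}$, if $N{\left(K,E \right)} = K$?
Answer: $2894480$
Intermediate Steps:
$q{\left(S,H \right)} = 16 + 8 S$
$36181 q{\left(\left(-1 + N{\left(2,1 \right)}\right) \left(t + 4\right),-2 \right)} = 36181 \left(16 + 8 \left(-1 + 2\right) \left(4 + 4\right)\right) = 36181 \left(16 + 8 \cdot 1 \cdot 8\right) = 36181 \left(16 + 8 \cdot 8\right) = 36181 \left(16 + 64\right) = 36181 \cdot 80 = 2894480$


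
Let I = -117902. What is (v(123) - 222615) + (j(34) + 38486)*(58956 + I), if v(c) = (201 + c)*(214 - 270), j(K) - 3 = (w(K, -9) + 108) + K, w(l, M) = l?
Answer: -2279387849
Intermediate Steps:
j(K) = 111 + 2*K (j(K) = 3 + ((K + 108) + K) = 3 + ((108 + K) + K) = 3 + (108 + 2*K) = 111 + 2*K)
v(c) = -11256 - 56*c (v(c) = (201 + c)*(-56) = -11256 - 56*c)
(v(123) - 222615) + (j(34) + 38486)*(58956 + I) = ((-11256 - 56*123) - 222615) + ((111 + 2*34) + 38486)*(58956 - 117902) = ((-11256 - 6888) - 222615) + ((111 + 68) + 38486)*(-58946) = (-18144 - 222615) + (179 + 38486)*(-58946) = -240759 + 38665*(-58946) = -240759 - 2279147090 = -2279387849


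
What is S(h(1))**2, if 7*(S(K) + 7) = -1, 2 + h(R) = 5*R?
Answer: 2500/49 ≈ 51.020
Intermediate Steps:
h(R) = -2 + 5*R
S(K) = -50/7 (S(K) = -7 + (1/7)*(-1) = -7 - 1/7 = -50/7)
S(h(1))**2 = (-50/7)**2 = 2500/49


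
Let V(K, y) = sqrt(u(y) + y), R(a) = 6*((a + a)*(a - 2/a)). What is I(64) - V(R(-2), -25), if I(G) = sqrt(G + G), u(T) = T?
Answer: sqrt(2)*(8 - 5*I) ≈ 11.314 - 7.0711*I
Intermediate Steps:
R(a) = 12*a*(a - 2/a) (R(a) = 6*((2*a)*(a - 2/a)) = 6*(2*a*(a - 2/a)) = 12*a*(a - 2/a))
V(K, y) = sqrt(2)*sqrt(y) (V(K, y) = sqrt(y + y) = sqrt(2*y) = sqrt(2)*sqrt(y))
I(G) = sqrt(2)*sqrt(G) (I(G) = sqrt(2*G) = sqrt(2)*sqrt(G))
I(64) - V(R(-2), -25) = sqrt(2)*sqrt(64) - sqrt(2)*sqrt(-25) = sqrt(2)*8 - sqrt(2)*5*I = 8*sqrt(2) - 5*I*sqrt(2)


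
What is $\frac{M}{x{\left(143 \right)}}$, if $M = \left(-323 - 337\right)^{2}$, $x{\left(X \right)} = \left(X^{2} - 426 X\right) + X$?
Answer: $- \frac{6600}{611} \approx -10.802$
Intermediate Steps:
$x{\left(X \right)} = X^{2} - 425 X$
$M = 435600$ ($M = \left(-660\right)^{2} = 435600$)
$\frac{M}{x{\left(143 \right)}} = \frac{435600}{143 \left(-425 + 143\right)} = \frac{435600}{143 \left(-282\right)} = \frac{435600}{-40326} = 435600 \left(- \frac{1}{40326}\right) = - \frac{6600}{611}$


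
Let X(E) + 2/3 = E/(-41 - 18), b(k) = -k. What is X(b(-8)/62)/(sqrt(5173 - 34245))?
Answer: 1835*I*sqrt(1817)/19939758 ≈ 0.0039228*I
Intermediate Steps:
X(E) = -2/3 - E/59 (X(E) = -2/3 + E/(-41 - 18) = -2/3 + E/(-59) = -2/3 - E/59)
X(b(-8)/62)/(sqrt(5173 - 34245)) = (-2/3 - (-1*(-8))/(59*62))/(sqrt(5173 - 34245)) = (-2/3 - 8/(59*62))/(sqrt(-29072)) = (-2/3 - 1/59*4/31)/((4*I*sqrt(1817))) = (-2/3 - 4/1829)*(-I*sqrt(1817)/7268) = -(-1835)*I*sqrt(1817)/19939758 = 1835*I*sqrt(1817)/19939758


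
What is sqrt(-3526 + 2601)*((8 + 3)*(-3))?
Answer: -165*I*sqrt(37) ≈ -1003.7*I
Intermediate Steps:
sqrt(-3526 + 2601)*((8 + 3)*(-3)) = sqrt(-925)*(11*(-3)) = (5*I*sqrt(37))*(-33) = -165*I*sqrt(37)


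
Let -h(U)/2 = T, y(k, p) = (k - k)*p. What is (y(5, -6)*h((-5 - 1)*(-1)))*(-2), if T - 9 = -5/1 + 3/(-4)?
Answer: 0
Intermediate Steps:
y(k, p) = 0 (y(k, p) = 0*p = 0)
T = 13/4 (T = 9 + (-5/1 + 3/(-4)) = 9 + (-5*1 + 3*(-¼)) = 9 + (-5 - ¾) = 9 - 23/4 = 13/4 ≈ 3.2500)
h(U) = -13/2 (h(U) = -2*13/4 = -13/2)
(y(5, -6)*h((-5 - 1)*(-1)))*(-2) = (0*(-13/2))*(-2) = 0*(-2) = 0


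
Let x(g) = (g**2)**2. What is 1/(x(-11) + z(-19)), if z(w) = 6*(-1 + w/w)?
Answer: 1/14641 ≈ 6.8301e-5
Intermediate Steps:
z(w) = 0 (z(w) = 6*(-1 + 1) = 6*0 = 0)
x(g) = g**4
1/(x(-11) + z(-19)) = 1/((-11)**4 + 0) = 1/(14641 + 0) = 1/14641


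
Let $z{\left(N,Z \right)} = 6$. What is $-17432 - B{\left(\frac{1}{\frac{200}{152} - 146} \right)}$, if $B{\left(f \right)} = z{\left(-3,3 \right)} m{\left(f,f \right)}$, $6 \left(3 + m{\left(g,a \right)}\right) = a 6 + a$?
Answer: $- \frac{47870953}{2749} \approx -17414.0$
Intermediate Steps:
$m{\left(g,a \right)} = -3 + \frac{7 a}{6}$ ($m{\left(g,a \right)} = -3 + \frac{a 6 + a}{6} = -3 + \frac{6 a + a}{6} = -3 + \frac{7 a}{6}$)
$B{\left(f \right)} = -18 + 7 f$ ($B{\left(f \right)} = 6 \left(-3 + \frac{7 f}{6}\right) = -18 + 7 f$)
$-17432 - B{\left(\frac{1}{\frac{200}{152} - 146} \right)} = -17432 - \left(-18 + \frac{7}{\frac{200}{152} - 146}\right) = -17432 - \left(-18 + \frac{7}{200 \cdot \frac{1}{152} - 146}\right) = -17432 - \left(-18 + \frac{7}{\frac{25}{19} - 146}\right) = -17432 - \left(-18 + \frac{7}{- \frac{2749}{19}}\right) = -17432 - \left(-18 + 7 \left(- \frac{19}{2749}\right)\right) = -17432 - \left(-18 - \frac{133}{2749}\right) = -17432 - - \frac{49615}{2749} = -17432 + \frac{49615}{2749} = - \frac{47870953}{2749}$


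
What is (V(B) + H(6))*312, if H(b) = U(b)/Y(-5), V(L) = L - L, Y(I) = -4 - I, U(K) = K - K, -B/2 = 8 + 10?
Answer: 0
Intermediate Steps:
B = -36 (B = -2*(8 + 10) = -2*18 = -36)
U(K) = 0
V(L) = 0
H(b) = 0 (H(b) = 0/(-4 - 1*(-5)) = 0/(-4 + 5) = 0/1 = 0*1 = 0)
(V(B) + H(6))*312 = (0 + 0)*312 = 0*312 = 0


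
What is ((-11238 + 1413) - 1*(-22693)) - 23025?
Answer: -10157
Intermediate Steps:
((-11238 + 1413) - 1*(-22693)) - 23025 = (-9825 + 22693) - 23025 = 12868 - 23025 = -10157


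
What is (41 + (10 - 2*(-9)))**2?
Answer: 4761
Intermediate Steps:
(41 + (10 - 2*(-9)))**2 = (41 + (10 + 18))**2 = (41 + 28)**2 = 69**2 = 4761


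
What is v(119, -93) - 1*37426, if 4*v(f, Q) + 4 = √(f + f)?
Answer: -37427 + √238/4 ≈ -37423.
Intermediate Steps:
v(f, Q) = -1 + √2*√f/4 (v(f, Q) = -1 + √(f + f)/4 = -1 + √(2*f)/4 = -1 + (√2*√f)/4 = -1 + √2*√f/4)
v(119, -93) - 1*37426 = (-1 + √2*√119/4) - 1*37426 = (-1 + √238/4) - 37426 = -37427 + √238/4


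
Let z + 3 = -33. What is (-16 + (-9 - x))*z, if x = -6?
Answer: 684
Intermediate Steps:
z = -36 (z = -3 - 33 = -36)
(-16 + (-9 - x))*z = (-16 + (-9 - 1*(-6)))*(-36) = (-16 + (-9 + 6))*(-36) = (-16 - 3)*(-36) = -19*(-36) = 684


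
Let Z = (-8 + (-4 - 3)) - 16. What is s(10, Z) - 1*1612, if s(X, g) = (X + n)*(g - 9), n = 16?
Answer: -2652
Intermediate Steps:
Z = -31 (Z = (-8 - 7) - 16 = -15 - 16 = -31)
s(X, g) = (-9 + g)*(16 + X) (s(X, g) = (X + 16)*(g - 9) = (16 + X)*(-9 + g) = (-9 + g)*(16 + X))
s(10, Z) - 1*1612 = (-144 - 9*10 + 16*(-31) + 10*(-31)) - 1*1612 = (-144 - 90 - 496 - 310) - 1612 = -1040 - 1612 = -2652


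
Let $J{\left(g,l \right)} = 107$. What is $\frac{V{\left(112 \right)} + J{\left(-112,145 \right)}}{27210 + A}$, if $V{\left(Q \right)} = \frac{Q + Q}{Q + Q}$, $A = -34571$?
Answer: $- \frac{108}{7361} \approx -0.014672$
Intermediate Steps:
$V{\left(Q \right)} = 1$ ($V{\left(Q \right)} = \frac{2 Q}{2 Q} = 2 Q \frac{1}{2 Q} = 1$)
$\frac{V{\left(112 \right)} + J{\left(-112,145 \right)}}{27210 + A} = \frac{1 + 107}{27210 - 34571} = \frac{108}{-7361} = 108 \left(- \frac{1}{7361}\right) = - \frac{108}{7361}$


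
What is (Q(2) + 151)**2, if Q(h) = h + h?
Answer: 24025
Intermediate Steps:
Q(h) = 2*h
(Q(2) + 151)**2 = (2*2 + 151)**2 = (4 + 151)**2 = 155**2 = 24025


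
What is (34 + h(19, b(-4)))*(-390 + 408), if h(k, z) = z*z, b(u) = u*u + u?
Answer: 3204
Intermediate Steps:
b(u) = u + u**2 (b(u) = u**2 + u = u + u**2)
h(k, z) = z**2
(34 + h(19, b(-4)))*(-390 + 408) = (34 + (-4*(1 - 4))**2)*(-390 + 408) = (34 + (-4*(-3))**2)*18 = (34 + 12**2)*18 = (34 + 144)*18 = 178*18 = 3204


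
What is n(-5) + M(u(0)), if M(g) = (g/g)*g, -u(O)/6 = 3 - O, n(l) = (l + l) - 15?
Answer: -43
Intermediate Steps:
n(l) = -15 + 2*l (n(l) = 2*l - 15 = -15 + 2*l)
u(O) = -18 + 6*O (u(O) = -6*(3 - O) = -18 + 6*O)
M(g) = g (M(g) = 1*g = g)
n(-5) + M(u(0)) = (-15 + 2*(-5)) + (-18 + 6*0) = (-15 - 10) + (-18 + 0) = -25 - 18 = -43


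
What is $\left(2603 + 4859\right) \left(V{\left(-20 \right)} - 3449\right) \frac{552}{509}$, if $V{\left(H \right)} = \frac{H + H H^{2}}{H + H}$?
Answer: $- \frac{13380649464}{509} \approx -2.6288 \cdot 10^{7}$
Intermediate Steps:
$V{\left(H \right)} = \frac{H + H^{3}}{2 H}$
$\left(2603 + 4859\right) \left(V{\left(-20 \right)} - 3449\right) \frac{552}{509} = \left(2603 + 4859\right) \left(\left(\frac{1}{2} + \frac{\left(-20\right)^{2}}{2}\right) - 3449\right) \frac{552}{509} = 7462 \left(\left(\frac{1}{2} + \frac{1}{2} \cdot 400\right) - 3449\right) 552 \cdot \frac{1}{509} = 7462 \left(\left(\frac{1}{2} + 200\right) - 3449\right) \frac{552}{509} = 7462 \left(\frac{401}{2} - 3449\right) \frac{552}{509} = 7462 \left(- \frac{6497}{2}\right) \frac{552}{509} = \left(-24240307\right) \frac{552}{509} = - \frac{13380649464}{509}$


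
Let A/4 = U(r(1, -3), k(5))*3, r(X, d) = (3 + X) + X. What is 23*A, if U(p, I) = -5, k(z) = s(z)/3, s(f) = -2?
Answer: -1380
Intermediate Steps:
r(X, d) = 3 + 2*X
k(z) = -2/3
A = -60 (A = 4*(-5*3) = 4*(-15) = -60)
23*A = 23*(-60) = -1380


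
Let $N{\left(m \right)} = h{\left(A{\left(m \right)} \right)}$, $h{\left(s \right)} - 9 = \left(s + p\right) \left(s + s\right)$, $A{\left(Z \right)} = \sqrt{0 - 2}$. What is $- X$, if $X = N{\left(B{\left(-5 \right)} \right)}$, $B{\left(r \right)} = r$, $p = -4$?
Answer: $-5 + 8 i \sqrt{2} \approx -5.0 + 11.314 i$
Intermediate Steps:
$A{\left(Z \right)} = i \sqrt{2}$ ($A{\left(Z \right)} = \sqrt{-2} = i \sqrt{2}$)
$h{\left(s \right)} = 9 + 2 s \left(-4 + s\right)$ ($h{\left(s \right)} = 9 + \left(s - 4\right) \left(s + s\right) = 9 + \left(-4 + s\right) 2 s = 9 + 2 s \left(-4 + s\right)$)
$N{\left(m \right)} = 5 - 8 i \sqrt{2}$ ($N{\left(m \right)} = 9 - 8 i \sqrt{2} + 2 \left(i \sqrt{2}\right)^{2} = 9 - 8 i \sqrt{2} + 2 \left(-2\right) = 9 - 8 i \sqrt{2} - 4 = 5 - 8 i \sqrt{2}$)
$X = 5 - 8 i \sqrt{2} \approx 5.0 - 11.314 i$
$- X = - (5 - 8 i \sqrt{2}) = -5 + 8 i \sqrt{2}$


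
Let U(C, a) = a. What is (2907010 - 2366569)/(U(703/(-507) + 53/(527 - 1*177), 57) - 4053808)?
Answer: -540441/4053751 ≈ -0.13332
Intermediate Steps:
(2907010 - 2366569)/(U(703/(-507) + 53/(527 - 1*177), 57) - 4053808) = (2907010 - 2366569)/(57 - 4053808) = 540441/(-4053751) = 540441*(-1/4053751) = -540441/4053751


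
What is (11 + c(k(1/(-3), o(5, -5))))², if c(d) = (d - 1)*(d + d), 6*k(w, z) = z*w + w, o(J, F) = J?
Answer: 11449/81 ≈ 141.35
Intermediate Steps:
k(w, z) = w/6 + w*z/6 (k(w, z) = (z*w + w)/6 = (w*z + w)/6 = (w + w*z)/6 = w/6 + w*z/6)
c(d) = 2*d*(-1 + d) (c(d) = (-1 + d)*(2*d) = 2*d*(-1 + d))
(11 + c(k(1/(-3), o(5, -5))))² = (11 + 2*((⅙)*(1 + 5)/(-3))*(-1 + (⅙)*(1 + 5)/(-3)))² = (11 + 2*((⅙)*(-⅓)*6)*(-1 + (⅙)*(-⅓)*6))² = (11 + 2*(-⅓)*(-1 - ⅓))² = (11 + 2*(-⅓)*(-4/3))² = (11 + 8/9)² = (107/9)² = 11449/81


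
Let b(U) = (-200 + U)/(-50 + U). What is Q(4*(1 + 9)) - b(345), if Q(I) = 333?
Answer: 19618/59 ≈ 332.51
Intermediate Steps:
b(U) = (-200 + U)/(-50 + U)
Q(4*(1 + 9)) - b(345) = 333 - (-200 + 345)/(-50 + 345) = 333 - 145/295 = 333 - 1*29/59 = 333 - 29/59 = 19618/59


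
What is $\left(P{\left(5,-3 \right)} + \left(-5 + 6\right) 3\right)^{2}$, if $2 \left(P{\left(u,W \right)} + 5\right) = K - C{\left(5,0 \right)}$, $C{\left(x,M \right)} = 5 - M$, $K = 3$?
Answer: $9$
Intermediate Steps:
$P{\left(u,W \right)} = -6$ ($P{\left(u,W \right)} = -5 + \frac{3 - \left(5 - 0\right)}{2} = -5 + \frac{3 - \left(5 + 0\right)}{2} = -5 + \frac{3 - 5}{2} = -5 + \frac{1}{2} \left(-2\right) = -5 - 1 = -6$)
$\left(P{\left(5,-3 \right)} + \left(-5 + 6\right) 3\right)^{2} = \left(-6 + \left(-5 + 6\right) 3\right)^{2} = \left(-6 + 1 \cdot 3\right)^{2} = \left(-6 + 3\right)^{2} = \left(-3\right)^{2} = 9$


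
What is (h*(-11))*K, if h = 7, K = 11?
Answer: -847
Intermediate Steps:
(h*(-11))*K = (7*(-11))*11 = -77*11 = -847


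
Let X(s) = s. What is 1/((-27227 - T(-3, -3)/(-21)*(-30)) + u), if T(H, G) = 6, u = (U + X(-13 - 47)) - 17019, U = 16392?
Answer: -7/195458 ≈ -3.5813e-5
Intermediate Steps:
u = -687 (u = (16392 + (-13 - 47)) - 17019 = (16392 - 60) - 17019 = 16332 - 17019 = -687)
1/((-27227 - T(-3, -3)/(-21)*(-30)) + u) = 1/((-27227 - 6/(-21)*(-30)) - 687) = 1/((-27227 - (-1/21*6)*(-30)) - 687) = 1/((-27227 - (-2)*(-30)/7) - 687) = 1/((-27227 - 1*60/7) - 687) = 1/((-27227 - 60/7) - 687) = 1/(-190649/7 - 687) = 1/(-195458/7) = -7/195458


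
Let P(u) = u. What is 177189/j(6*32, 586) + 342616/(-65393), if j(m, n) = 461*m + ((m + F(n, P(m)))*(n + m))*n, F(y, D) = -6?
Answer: -9690731506041/1850347249400 ≈ -5.2373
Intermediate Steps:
j(m, n) = 461*m + n*(-6 + m)*(m + n) (j(m, n) = 461*m + ((m - 6)*(n + m))*n = 461*m + ((-6 + m)*(m + n))*n = 461*m + n*(-6 + m)*(m + n))
177189/j(6*32, 586) + 342616/(-65393) = 177189/(-6*586² + 461*(6*32) + (6*32)*586² + 586*(6*32)² - 6*6*32*586) + 342616/(-65393) = 177189/(-6*343396 + 461*192 + 192*343396 + 586*192² - 6*192*586) + 342616*(-1/65393) = 177189/(-2060376 + 88512 + 65932032 + 586*36864 - 675072) - 342616/65393 = 177189/(-2060376 + 88512 + 65932032 + 21602304 - 675072) - 342616/65393 = 177189/84887400 - 342616/65393 = 177189*(1/84887400) - 342616/65393 = 59063/28295800 - 342616/65393 = -9690731506041/1850347249400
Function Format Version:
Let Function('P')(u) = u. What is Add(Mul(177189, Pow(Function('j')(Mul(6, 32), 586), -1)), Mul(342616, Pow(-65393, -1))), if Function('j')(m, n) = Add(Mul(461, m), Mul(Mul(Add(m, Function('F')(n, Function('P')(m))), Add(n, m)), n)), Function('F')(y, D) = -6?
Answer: Rational(-9690731506041, 1850347249400) ≈ -5.2373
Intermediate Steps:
Function('j')(m, n) = Add(Mul(461, m), Mul(n, Add(-6, m), Add(m, n))) (Function('j')(m, n) = Add(Mul(461, m), Mul(Mul(Add(m, -6), Add(n, m)), n)) = Add(Mul(461, m), Mul(Mul(Add(-6, m), Add(m, n)), n)) = Add(Mul(461, m), Mul(n, Add(-6, m), Add(m, n))))
Add(Mul(177189, Pow(Function('j')(Mul(6, 32), 586), -1)), Mul(342616, Pow(-65393, -1))) = Add(Mul(177189, Pow(Add(Mul(-6, Pow(586, 2)), Mul(461, Mul(6, 32)), Mul(Mul(6, 32), Pow(586, 2)), Mul(586, Pow(Mul(6, 32), 2)), Mul(-6, Mul(6, 32), 586)), -1)), Mul(342616, Pow(-65393, -1))) = Add(Mul(177189, Pow(Add(Mul(-6, 343396), Mul(461, 192), Mul(192, 343396), Mul(586, Pow(192, 2)), Mul(-6, 192, 586)), -1)), Mul(342616, Rational(-1, 65393))) = Add(Mul(177189, Pow(Add(-2060376, 88512, 65932032, Mul(586, 36864), -675072), -1)), Rational(-342616, 65393)) = Add(Mul(177189, Pow(Add(-2060376, 88512, 65932032, 21602304, -675072), -1)), Rational(-342616, 65393)) = Add(Mul(177189, Pow(84887400, -1)), Rational(-342616, 65393)) = Add(Mul(177189, Rational(1, 84887400)), Rational(-342616, 65393)) = Add(Rational(59063, 28295800), Rational(-342616, 65393)) = Rational(-9690731506041, 1850347249400)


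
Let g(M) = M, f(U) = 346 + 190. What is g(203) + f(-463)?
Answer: 739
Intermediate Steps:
f(U) = 536
g(203) + f(-463) = 203 + 536 = 739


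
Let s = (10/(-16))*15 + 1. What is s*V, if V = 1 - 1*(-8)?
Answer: -603/8 ≈ -75.375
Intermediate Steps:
s = -67/8 (s = (10*(-1/16))*15 + 1 = -5/8*15 + 1 = -75/8 + 1 = -67/8 ≈ -8.3750)
V = 9 (V = 1 + 8 = 9)
s*V = -67/8*9 = -603/8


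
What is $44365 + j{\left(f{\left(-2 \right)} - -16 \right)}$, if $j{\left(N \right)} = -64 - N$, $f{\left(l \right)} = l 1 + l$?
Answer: $44289$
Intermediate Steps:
$f{\left(l \right)} = 2 l$ ($f{\left(l \right)} = l + l = 2 l$)
$44365 + j{\left(f{\left(-2 \right)} - -16 \right)} = 44365 - \left(64 - 4 + 16\right) = 44365 - 76 = 44289$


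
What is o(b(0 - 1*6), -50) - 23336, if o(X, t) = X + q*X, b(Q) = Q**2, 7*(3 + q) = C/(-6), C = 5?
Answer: -163886/7 ≈ -23412.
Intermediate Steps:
q = -131/42 (q = -3 + (5/(-6))/7 = -3 + (5*(-1/6))/7 = -3 + (1/7)*(-5/6) = -3 - 5/42 = -131/42 ≈ -3.1190)
o(X, t) = -89*X/42 (o(X, t) = X - 131*X/42 = -89*X/42)
o(b(0 - 1*6), -50) - 23336 = -89*(0 - 1*6)**2/42 - 23336 = -89*(0 - 6)**2/42 - 23336 = -89/42*(-6)**2 - 23336 = -89/42*36 - 23336 = -534/7 - 23336 = -163886/7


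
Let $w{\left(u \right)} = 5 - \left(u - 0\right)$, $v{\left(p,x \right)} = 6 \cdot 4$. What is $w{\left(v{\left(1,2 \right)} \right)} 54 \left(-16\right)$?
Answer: $16416$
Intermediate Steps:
$v{\left(p,x \right)} = 24$
$w{\left(u \right)} = 5 - u$ ($w{\left(u \right)} = 5 - \left(u + 0\right) = 5 - u$)
$w{\left(v{\left(1,2 \right)} \right)} 54 \left(-16\right) = \left(5 - 24\right) 54 \left(-16\right) = \left(-19\right) 54 \left(-16\right) = \left(-1026\right) \left(-16\right) = 16416$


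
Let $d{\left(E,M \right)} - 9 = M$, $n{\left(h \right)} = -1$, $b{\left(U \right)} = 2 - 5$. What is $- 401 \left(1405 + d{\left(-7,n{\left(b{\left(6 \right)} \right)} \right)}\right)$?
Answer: $-566613$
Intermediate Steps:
$b{\left(U \right)} = -3$
$d{\left(E,M \right)} = 9 + M$
$- 401 \left(1405 + d{\left(-7,n{\left(b{\left(6 \right)} \right)} \right)}\right) = - 401 \left(1405 + \left(9 - 1\right)\right) = - 401 \left(1405 + 8\right) = \left(-401\right) 1413 = -566613$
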